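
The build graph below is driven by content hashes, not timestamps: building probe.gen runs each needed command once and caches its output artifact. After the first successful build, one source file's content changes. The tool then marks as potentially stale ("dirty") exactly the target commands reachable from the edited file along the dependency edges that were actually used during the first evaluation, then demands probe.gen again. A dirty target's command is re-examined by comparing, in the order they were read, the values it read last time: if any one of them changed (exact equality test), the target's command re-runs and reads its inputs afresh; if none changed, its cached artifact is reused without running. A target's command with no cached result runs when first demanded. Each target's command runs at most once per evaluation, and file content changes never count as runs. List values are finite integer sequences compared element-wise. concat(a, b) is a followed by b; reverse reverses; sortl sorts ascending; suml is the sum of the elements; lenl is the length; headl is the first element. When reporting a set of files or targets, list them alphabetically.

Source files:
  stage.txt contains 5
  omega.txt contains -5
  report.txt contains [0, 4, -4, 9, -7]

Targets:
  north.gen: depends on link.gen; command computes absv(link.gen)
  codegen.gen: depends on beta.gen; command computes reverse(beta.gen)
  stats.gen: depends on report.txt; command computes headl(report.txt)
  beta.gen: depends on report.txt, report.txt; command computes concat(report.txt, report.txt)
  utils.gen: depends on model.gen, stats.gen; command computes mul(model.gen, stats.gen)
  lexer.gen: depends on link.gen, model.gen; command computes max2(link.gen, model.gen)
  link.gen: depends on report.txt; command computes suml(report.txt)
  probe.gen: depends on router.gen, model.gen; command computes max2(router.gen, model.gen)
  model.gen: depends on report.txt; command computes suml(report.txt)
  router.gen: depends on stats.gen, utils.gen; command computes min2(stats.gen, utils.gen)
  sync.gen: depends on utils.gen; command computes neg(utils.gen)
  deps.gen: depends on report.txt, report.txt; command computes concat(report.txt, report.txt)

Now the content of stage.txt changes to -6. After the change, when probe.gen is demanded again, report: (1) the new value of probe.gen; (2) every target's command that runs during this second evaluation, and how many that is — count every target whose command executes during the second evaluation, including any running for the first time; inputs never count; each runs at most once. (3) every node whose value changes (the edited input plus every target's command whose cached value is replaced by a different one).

probe.gen now evaluates to 2.
Run set: none (0 run).
Changed values: stage.txt.
The important point: nothing the output needs ever reads stage.txt, so the edit is invisible to it.

Initial pass — values computed on the first demand:
  model.gen = suml([0, 4, -4, 9, -7]) = 2
  stats.gen = headl([0, 4, -4, 9, -7]) = 0
  utils.gen = mul(2, 0) = 0
  router.gen = min2(0, 0) = 0
  probe.gen = max2(0, 2) = 2

Second demand — change propagation:
  no demanded computation ever read stage.txt, so the edit dirties nothing and nothing runs.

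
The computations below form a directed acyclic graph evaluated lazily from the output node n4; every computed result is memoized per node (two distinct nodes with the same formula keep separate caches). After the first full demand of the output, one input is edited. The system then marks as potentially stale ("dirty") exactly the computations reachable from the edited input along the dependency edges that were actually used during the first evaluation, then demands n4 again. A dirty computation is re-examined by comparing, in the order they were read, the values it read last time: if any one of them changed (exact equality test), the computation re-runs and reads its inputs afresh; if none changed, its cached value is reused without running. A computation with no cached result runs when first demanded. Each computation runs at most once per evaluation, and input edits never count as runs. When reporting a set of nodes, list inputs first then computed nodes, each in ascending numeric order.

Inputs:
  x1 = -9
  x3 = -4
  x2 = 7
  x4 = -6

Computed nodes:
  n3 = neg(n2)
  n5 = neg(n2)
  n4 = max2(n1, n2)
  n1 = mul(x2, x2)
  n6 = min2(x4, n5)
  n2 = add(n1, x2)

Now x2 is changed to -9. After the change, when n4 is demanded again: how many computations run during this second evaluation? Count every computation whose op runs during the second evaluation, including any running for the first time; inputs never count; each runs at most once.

3 computations run: n1, n2, n4.

First demand of the output computes:
  n1 = mul(7, 7) = 49
  n2 = add(49, 7) = 56
  n4 = max2(49, 56) = 56

After the edit, cleaning proceeds:
  n1: a read changed (x2 7->-9; x2 7->-9) — executes, giving 81.
  n2: a read changed (n1 49->81; x2 7->-9) — executes, giving 72.
  n4: a read changed (n1 49->81; n2 56->72) — executes, giving 81.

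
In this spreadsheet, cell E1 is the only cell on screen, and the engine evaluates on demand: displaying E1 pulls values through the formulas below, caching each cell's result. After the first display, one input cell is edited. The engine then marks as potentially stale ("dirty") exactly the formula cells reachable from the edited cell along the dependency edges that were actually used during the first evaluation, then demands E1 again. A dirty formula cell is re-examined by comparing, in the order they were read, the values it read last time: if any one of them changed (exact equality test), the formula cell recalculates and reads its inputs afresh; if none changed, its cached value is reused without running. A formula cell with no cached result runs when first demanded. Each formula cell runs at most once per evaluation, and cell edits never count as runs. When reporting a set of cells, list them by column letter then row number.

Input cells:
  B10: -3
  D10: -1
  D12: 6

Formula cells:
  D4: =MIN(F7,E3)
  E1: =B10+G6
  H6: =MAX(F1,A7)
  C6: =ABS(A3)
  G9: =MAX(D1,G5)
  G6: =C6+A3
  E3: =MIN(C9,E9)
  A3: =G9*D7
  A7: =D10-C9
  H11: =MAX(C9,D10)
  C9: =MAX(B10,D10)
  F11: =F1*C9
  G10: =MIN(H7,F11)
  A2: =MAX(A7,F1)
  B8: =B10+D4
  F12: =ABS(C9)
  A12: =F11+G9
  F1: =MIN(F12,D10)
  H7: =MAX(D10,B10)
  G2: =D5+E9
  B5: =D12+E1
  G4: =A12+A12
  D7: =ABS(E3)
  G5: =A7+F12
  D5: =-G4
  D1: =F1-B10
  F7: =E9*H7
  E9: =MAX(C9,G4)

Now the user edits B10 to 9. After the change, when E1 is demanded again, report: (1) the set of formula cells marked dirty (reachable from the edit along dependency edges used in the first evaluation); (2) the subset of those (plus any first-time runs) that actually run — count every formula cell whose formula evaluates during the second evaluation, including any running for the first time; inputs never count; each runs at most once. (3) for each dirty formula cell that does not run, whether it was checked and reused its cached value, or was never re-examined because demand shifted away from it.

Dirty set: A3, A7, A12, C6, C9, D1, D7, E1, E3, E9, F1, F11, F12, G4, G5, G6, G9.
Run set: A3, A7, A12, C6, C9, D1, D7, E1, E3, E9, F1, F11, F12, G4, G5, G6, G9 (17 run).
All dirty formula cells ended up running.

Initial pass — values computed on the first demand:
  C9 = MAX(-3, -1) = -1
  A7 = -1 - -1 = 0
  F12 = ABS(-1) = 1
  F1 = MIN(1, -1) = -1
  D1 = -1 - -3 = 2
  F11 = -1 * -1 = 1
  G5 = 0 + 1 = 1
  G9 = MAX(2, 1) = 2
  A12 = 1 + 2 = 3
  G4 = 3 + 3 = 6
  E9 = MAX(-1, 6) = 6
  E3 = MIN(-1, 6) = -1
  D7 = ABS(-1) = 1
  A3 = 2 * 1 = 2
  C6 = ABS(2) = 2
  G6 = 2 + 2 = 4
  E1 = -3 + 4 = 1

Second demand — change propagation:
  C9: re-runs because B10 -3->9; new result 9.
  A7: re-runs because C9 -1->9; new result -10.
  F12: re-runs because C9 -1->9; new result 9.
  F1: re-runs because F12 1->9; new result -1 (unchanged).
  D1: re-runs because B10 -3->9; new result -10.
  F11: re-runs because C9 -1->9; new result -9.
  G5: re-runs because A7 0->-10; F12 1->9; new result -1.
  G9: re-runs because D1 2->-10; G5 1->-1; new result -1.
  A12: re-runs because F11 1->-9; G9 2->-1; new result -10.
  G4: re-runs because A12 3->-10; A12 3->-10; new result -20.
  E9: re-runs because C9 -1->9; G4 6->-20; new result 9.
  E3: re-runs because C9 -1->9; E9 6->9; new result 9.
  D7: re-runs because E3 -1->9; new result 9.
  A3: re-runs because G9 2->-1; D7 1->9; new result -9.
  C6: re-runs because A3 2->-9; new result 9.
  G6: re-runs because C6 2->9; A3 2->-9; new result 0.
  E1: re-runs because B10 -3->9; G6 4->0; new result 9.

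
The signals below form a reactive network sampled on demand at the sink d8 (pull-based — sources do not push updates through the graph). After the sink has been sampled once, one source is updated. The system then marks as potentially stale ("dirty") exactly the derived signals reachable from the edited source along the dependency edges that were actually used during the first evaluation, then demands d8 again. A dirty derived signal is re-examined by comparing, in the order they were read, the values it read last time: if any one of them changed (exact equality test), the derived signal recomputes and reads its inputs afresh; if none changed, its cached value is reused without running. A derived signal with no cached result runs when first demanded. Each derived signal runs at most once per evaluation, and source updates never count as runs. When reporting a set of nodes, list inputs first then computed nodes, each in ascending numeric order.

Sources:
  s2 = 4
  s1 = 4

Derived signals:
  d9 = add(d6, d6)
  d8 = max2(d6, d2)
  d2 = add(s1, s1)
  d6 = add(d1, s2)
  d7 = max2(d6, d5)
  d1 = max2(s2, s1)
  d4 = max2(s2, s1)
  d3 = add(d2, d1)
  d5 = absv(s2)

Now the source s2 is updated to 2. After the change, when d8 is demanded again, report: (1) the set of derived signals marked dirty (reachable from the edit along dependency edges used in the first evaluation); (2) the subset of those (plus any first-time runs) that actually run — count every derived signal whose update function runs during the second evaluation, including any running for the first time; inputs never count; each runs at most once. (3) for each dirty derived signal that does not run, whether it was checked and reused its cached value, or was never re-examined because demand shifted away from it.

Dirty set: d1, d6, d8.
Run set: d1, d6, d8 (3 run).
All dirty derived signals ended up running.

Initial pass — values computed on the first demand:
  d1 = max2(4, 4) = 4
  d2 = add(4, 4) = 8
  d6 = add(4, 4) = 8
  d8 = max2(8, 8) = 8

Second demand — change propagation:
  d1: re-runs because s2 4->2; new result 4 (unchanged).
  d6: re-runs because s2 4->2; new result 6.
  d8: re-runs because d6 8->6; new result 8 (unchanged).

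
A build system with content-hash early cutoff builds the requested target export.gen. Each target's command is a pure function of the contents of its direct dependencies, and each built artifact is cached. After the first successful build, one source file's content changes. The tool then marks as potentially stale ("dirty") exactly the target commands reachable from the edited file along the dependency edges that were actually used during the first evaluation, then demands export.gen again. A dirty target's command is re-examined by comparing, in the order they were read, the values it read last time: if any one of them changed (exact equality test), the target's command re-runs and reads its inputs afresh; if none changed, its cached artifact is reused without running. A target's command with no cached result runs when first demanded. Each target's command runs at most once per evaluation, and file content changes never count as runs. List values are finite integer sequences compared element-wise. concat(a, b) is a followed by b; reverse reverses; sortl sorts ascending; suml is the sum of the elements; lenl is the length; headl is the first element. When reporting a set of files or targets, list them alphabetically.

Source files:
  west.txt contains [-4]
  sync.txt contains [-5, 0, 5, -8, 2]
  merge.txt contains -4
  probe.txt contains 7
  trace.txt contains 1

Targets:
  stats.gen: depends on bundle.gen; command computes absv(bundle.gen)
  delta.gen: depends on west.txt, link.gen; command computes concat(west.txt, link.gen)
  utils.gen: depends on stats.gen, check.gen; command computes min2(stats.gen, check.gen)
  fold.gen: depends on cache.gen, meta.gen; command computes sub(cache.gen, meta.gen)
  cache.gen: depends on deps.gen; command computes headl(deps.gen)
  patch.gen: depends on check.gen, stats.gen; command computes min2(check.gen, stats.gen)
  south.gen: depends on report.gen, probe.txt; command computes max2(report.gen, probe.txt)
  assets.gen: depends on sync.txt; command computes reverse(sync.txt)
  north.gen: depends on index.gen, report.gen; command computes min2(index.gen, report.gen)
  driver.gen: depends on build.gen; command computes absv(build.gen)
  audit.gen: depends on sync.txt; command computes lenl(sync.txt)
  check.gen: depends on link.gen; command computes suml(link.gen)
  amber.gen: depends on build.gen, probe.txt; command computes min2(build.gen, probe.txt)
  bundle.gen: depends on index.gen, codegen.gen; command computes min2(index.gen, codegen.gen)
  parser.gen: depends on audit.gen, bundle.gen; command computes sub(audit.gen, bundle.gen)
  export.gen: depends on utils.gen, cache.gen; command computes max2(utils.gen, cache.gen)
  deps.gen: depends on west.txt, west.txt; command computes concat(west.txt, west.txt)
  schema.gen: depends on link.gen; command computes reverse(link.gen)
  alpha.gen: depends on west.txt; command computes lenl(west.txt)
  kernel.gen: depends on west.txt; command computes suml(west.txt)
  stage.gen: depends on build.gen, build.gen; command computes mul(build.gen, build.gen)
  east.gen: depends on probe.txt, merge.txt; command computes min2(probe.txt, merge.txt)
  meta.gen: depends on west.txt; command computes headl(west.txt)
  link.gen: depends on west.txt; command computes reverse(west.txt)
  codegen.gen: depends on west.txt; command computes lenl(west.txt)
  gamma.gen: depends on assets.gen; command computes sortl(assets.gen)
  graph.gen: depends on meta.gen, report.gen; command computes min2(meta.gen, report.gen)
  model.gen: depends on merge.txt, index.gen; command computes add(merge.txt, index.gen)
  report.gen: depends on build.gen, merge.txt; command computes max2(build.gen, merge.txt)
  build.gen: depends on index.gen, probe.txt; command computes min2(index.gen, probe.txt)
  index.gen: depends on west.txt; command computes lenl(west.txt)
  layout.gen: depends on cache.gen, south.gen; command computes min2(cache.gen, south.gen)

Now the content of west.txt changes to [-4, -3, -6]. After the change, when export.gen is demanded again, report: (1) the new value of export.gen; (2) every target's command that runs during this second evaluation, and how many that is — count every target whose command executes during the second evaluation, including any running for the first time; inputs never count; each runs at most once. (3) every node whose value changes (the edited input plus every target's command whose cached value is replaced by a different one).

First evaluation (everything demanded from the output):
  codegen.gen = lenl([-4]) = 1
  deps.gen = concat([-4], [-4]) = [-4, -4]
  cache.gen = headl([-4, -4]) = -4
  index.gen = lenl([-4]) = 1
  bundle.gen = min2(1, 1) = 1
  link.gen = reverse([-4]) = [-4]
  check.gen = suml([-4]) = -4
  stats.gen = absv(1) = 1
  utils.gen = min2(1, -4) = -4
  export.gen = max2(-4, -4) = -4

Propagation after the edit:
  codegen.gen: runs — west.txt [-4]->[-4, -3, -6]; result 3.
  deps.gen: runs — west.txt [-4]->[-4, -3, -6]; west.txt [-4]->[-4, -3, -6]; result [-4, -3, -6, -4, -3, -6].
  cache.gen: runs — deps.gen [-4, -4]->[-4, -3, -6, -4, -3, -6]; result -4 (same value as before).
  index.gen: runs — west.txt [-4]->[-4, -3, -6]; result 3.
  bundle.gen: runs — index.gen 1->3; codegen.gen 1->3; result 3.
  link.gen: runs — west.txt [-4]->[-4, -3, -6]; result [-6, -3, -4].
  check.gen: runs — link.gen [-4]->[-6, -3, -4]; result -13.
  stats.gen: runs — bundle.gen 1->3; result 3.
  utils.gen: runs — stats.gen 1->3; check.gen -4->-13; result -13.
  export.gen: runs — utils.gen -4->-13; result -4 (same value as before).

New value of export.gen: -4.
Target commands that run: bundle.gen, cache.gen, check.gen, codegen.gen, deps.gen, export.gen, index.gen, link.gen, stats.gen, utils.gen — 10 in total.
Values that change: bundle.gen, check.gen, codegen.gen, deps.gen, index.gen, link.gen, stats.gen, utils.gen, west.txt.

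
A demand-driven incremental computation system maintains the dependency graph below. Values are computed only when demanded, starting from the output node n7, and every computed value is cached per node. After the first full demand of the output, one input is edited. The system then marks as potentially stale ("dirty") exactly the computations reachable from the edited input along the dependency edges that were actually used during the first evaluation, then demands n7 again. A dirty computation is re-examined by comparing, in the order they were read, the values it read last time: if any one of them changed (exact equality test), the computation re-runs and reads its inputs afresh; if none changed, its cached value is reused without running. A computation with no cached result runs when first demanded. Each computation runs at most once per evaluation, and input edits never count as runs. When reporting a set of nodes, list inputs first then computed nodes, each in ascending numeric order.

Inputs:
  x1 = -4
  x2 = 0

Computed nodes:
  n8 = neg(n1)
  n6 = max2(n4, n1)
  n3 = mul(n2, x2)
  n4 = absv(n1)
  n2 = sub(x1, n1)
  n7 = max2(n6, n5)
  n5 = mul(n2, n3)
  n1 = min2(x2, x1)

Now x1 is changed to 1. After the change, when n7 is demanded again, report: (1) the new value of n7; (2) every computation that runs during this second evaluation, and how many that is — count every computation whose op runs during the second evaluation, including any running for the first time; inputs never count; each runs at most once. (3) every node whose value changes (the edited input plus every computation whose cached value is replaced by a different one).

New value of n7: 0.
Computations that run: n1, n2, n3, n4, n5, n6, n7 — 7 in total.
Values that change: x1, n1, n2, n4, n6, n7.

First evaluation (everything demanded from the output):
  n1 = min2(0, -4) = -4
  n2 = sub(-4, -4) = 0
  n3 = mul(0, 0) = 0
  n4 = absv(-4) = 4
  n5 = mul(0, 0) = 0
  n6 = max2(4, -4) = 4
  n7 = max2(4, 0) = 4

Propagation after the edit:
  n1: runs — x1 -4->1; result 0.
  n2: runs — x1 -4->1; n1 -4->0; result 1.
  n3: runs — n2 0->1; result 0 (same value as before).
  n4: runs — n1 -4->0; result 0.
  n5: runs — n2 0->1; result 0 (same value as before).
  n6: runs — n4 4->0; n1 -4->0; result 0.
  n7: runs — n6 4->0; result 0.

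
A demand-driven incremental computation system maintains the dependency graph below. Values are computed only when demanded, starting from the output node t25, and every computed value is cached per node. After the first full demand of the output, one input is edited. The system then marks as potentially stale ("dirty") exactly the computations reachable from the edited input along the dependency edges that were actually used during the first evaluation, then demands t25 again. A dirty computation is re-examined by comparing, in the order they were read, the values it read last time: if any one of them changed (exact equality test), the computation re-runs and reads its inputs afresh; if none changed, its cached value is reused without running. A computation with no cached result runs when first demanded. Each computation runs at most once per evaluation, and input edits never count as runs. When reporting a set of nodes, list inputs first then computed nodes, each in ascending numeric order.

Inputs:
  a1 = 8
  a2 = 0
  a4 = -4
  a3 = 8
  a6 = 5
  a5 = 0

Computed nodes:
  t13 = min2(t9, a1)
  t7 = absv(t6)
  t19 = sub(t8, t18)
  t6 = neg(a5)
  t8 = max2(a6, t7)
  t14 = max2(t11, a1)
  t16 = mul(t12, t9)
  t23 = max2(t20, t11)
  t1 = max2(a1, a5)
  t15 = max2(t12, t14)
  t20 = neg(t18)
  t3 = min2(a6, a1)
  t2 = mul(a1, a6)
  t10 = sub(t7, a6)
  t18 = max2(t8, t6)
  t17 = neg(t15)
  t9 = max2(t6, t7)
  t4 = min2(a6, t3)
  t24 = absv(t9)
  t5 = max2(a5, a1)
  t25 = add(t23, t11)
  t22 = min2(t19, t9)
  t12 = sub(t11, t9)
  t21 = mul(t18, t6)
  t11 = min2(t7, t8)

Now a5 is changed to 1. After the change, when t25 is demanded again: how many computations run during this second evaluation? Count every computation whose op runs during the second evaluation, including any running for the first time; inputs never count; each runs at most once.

Computations that run: t6, t7, t8, t11, t18, t23, t25 — 7 in total.
Key observation: the cutoff stops propagation at t20 — its inputs' values are unchanged, so it reuses its cache.

First evaluation (everything demanded from the output):
  t6 = neg(0) = 0
  t7 = absv(0) = 0
  t8 = max2(5, 0) = 5
  t11 = min2(0, 5) = 0
  t18 = max2(5, 0) = 5
  t20 = neg(5) = -5
  t23 = max2(-5, 0) = 0
  t25 = add(0, 0) = 0

Propagation after the edit:
  t6: runs — a5 0->1; result -1.
  t7: runs — t6 0->-1; result 1.
  t8: runs — t7 0->1; result 5 (same value as before).
  t11: runs — t7 0->1; result 1.
  t18: runs — t6 0->-1; result 5 (same value as before).
  t20: checked — values it read are unchanged (t18 unchanged); reused cached -5 without running.
  t23: runs — t11 0->1; result 1.
  t25: runs — t23 0->1; t11 0->1; result 2.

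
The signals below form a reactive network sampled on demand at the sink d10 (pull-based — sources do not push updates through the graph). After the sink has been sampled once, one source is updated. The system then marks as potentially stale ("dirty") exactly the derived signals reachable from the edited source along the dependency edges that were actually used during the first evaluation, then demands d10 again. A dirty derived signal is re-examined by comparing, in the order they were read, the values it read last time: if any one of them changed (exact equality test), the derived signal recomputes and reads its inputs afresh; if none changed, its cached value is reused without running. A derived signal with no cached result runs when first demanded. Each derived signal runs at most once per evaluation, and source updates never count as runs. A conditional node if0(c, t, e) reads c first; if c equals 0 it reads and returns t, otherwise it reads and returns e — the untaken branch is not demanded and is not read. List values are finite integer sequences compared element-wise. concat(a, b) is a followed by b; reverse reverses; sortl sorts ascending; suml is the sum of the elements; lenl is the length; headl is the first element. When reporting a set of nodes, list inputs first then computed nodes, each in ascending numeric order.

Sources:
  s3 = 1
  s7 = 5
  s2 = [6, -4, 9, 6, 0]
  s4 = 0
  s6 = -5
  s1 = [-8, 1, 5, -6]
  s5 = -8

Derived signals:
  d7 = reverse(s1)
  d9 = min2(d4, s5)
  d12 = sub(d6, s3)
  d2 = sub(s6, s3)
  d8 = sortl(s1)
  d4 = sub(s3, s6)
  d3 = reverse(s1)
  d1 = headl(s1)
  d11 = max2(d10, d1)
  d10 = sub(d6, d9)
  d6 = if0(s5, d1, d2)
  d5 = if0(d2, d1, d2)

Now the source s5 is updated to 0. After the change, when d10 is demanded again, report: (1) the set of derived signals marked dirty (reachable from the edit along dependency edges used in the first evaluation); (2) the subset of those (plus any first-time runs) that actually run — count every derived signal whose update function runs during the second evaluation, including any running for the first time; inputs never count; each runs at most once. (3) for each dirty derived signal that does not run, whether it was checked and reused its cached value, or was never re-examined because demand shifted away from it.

Dirty set: d6, d9, d10.
Run set: d1, d6, d9, d10 (4 run).
All dirty derived signals ended up running.
The important point: the flipped condition pulls in fresh nodes; d1 runs for the first time.

Initial pass — values computed on the first demand:
  d2 = sub(-5, 1) = -6
  d4 = sub(1, -5) = 6
  d6 = if0(s5=-8 -> else branch d2) = -6
  d9 = min2(6, -8) = -8
  d10 = sub(-6, -8) = 2

Second demand — change propagation:
  d1: newly demanded (no cache) — executes and yields -8.
  d6: re-runs because s5 -8->0; new result -8.
  d9: re-runs because s5 -8->0; new result 0.
  d10: re-runs because d6 -6->-8; d9 -8->0; new result -8.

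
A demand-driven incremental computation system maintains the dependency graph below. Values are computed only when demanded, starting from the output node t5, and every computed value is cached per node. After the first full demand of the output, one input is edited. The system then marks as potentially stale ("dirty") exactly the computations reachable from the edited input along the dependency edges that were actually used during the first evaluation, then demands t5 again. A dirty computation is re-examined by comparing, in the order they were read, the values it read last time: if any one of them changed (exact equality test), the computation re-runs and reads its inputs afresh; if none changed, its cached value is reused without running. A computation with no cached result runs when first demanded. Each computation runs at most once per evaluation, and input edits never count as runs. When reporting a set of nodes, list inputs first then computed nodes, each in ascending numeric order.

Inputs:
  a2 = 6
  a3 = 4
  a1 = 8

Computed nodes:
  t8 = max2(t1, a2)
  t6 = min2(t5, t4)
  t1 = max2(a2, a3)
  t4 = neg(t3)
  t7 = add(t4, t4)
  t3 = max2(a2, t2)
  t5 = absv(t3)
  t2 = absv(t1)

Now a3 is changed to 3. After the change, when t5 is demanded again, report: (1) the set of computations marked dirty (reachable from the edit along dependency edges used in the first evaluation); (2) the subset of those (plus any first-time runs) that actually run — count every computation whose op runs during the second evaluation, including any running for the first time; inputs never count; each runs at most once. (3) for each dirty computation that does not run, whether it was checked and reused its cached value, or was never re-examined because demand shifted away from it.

First evaluation (everything demanded from the output):
  t1 = max2(6, 4) = 6
  t2 = absv(6) = 6
  t3 = max2(6, 6) = 6
  t5 = absv(6) = 6

Propagation after the edit:
  t1: runs — a3 4->3; result 6 (same value as before).
  t2: checked — values it read are unchanged (t1 unchanged); reused cached 6 without running.
  t3: checked — values it read are unchanged (a2 unchanged, t2 unchanged); reused cached 6 without running.
  t5: checked — values it read are unchanged (t3 unchanged); reused cached 6 without running.

Key observation: the change is absorbed at t1 — it re-runs but produces the same value, and the output's value is unchanged.

Marked dirty: t1, t2, t3, t5.
Computations that run: t1 — 1 in total.
Checked but reused from cache: t2, t3, t5.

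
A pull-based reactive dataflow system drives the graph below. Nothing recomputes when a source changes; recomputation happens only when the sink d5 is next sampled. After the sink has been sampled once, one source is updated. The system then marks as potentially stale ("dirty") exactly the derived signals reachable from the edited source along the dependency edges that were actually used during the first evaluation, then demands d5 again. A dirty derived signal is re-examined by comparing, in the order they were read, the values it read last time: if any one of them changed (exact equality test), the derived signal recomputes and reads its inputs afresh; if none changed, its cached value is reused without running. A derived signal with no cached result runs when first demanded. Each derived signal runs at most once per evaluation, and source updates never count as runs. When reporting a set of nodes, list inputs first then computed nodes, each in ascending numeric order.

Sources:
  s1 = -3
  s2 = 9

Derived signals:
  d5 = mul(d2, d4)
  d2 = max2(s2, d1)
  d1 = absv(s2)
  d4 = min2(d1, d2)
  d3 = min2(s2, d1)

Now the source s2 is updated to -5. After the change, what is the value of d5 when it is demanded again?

New value of d5: 25.

First evaluation (everything demanded from the output):
  d1 = absv(9) = 9
  d2 = max2(9, 9) = 9
  d4 = min2(9, 9) = 9
  d5 = mul(9, 9) = 81

Propagation after the edit:
  d1: runs — s2 9->-5; result 5.
  d2: runs — s2 9->-5; d1 9->5; result 5.
  d4: runs — d1 9->5; d2 9->5; result 5.
  d5: runs — d2 9->5; d4 9->5; result 25.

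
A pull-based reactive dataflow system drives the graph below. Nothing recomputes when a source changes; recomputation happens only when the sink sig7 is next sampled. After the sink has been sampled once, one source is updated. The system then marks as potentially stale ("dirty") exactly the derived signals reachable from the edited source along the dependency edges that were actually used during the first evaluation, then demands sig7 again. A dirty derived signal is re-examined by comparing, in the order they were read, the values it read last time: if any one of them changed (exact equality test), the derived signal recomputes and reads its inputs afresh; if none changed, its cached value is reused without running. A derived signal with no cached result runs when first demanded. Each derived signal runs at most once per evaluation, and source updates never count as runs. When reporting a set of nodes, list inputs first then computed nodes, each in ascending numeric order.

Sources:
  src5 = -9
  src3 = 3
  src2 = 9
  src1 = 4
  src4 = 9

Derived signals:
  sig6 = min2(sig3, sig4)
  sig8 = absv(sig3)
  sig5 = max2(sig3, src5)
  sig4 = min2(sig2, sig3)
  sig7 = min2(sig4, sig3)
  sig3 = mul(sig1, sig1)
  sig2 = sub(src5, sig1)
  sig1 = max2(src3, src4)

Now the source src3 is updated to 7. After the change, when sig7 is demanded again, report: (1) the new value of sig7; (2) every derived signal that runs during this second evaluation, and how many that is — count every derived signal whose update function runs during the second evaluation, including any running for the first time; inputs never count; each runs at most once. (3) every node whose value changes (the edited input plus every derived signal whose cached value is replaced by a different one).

New value of sig7: -18.
Derived signals that run: sig1 — 1 in total.
Values that change: src3.
Key observation: the change is absorbed at sig1 — it re-runs but produces the same value, and the output's value is unchanged.

First evaluation (everything demanded from the output):
  sig1 = max2(3, 9) = 9
  sig2 = sub(-9, 9) = -18
  sig3 = mul(9, 9) = 81
  sig4 = min2(-18, 81) = -18
  sig7 = min2(-18, 81) = -18

Propagation after the edit:
  sig1: runs — src3 3->7; result 9 (same value as before).
  sig2: checked — values it read are unchanged (src5 unchanged, sig1 unchanged); reused cached -18 without running.
  sig3: checked — values it read are unchanged (sig1 unchanged, sig1 unchanged); reused cached 81 without running.
  sig4: checked — values it read are unchanged (sig2 unchanged, sig3 unchanged); reused cached -18 without running.
  sig7: checked — values it read are unchanged (sig4 unchanged, sig3 unchanged); reused cached -18 without running.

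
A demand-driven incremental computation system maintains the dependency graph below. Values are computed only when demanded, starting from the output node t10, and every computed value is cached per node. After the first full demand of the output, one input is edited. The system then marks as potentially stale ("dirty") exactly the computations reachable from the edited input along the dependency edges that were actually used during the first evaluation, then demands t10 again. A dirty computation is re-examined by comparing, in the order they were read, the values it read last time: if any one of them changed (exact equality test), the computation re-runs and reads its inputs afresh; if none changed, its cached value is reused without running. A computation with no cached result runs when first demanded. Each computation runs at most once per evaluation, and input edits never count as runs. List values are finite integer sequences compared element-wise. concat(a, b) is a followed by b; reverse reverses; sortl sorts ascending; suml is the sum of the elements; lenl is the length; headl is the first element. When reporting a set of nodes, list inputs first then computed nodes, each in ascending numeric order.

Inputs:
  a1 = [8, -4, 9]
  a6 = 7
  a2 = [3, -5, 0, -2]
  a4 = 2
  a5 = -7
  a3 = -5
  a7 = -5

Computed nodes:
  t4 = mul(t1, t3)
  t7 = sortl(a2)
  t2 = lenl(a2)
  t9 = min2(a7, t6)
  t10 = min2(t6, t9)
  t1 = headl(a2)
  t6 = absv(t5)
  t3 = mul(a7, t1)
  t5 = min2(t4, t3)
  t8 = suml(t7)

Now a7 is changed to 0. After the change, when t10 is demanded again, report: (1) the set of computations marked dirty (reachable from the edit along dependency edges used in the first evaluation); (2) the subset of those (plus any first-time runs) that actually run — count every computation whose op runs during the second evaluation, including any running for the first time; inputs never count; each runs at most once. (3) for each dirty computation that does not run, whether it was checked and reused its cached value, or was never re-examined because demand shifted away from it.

First evaluation (everything demanded from the output):
  t1 = headl([3, -5, 0, -2]) = 3
  t3 = mul(-5, 3) = -15
  t4 = mul(3, -15) = -45
  t5 = min2(-45, -15) = -45
  t6 = absv(-45) = 45
  t9 = min2(-5, 45) = -5
  t10 = min2(45, -5) = -5

Propagation after the edit:
  t3: runs — a7 -5->0; result 0.
  t4: runs — t3 -15->0; result 0.
  t5: runs — t4 -45->0; t3 -15->0; result 0.
  t6: runs — t5 -45->0; result 0.
  t9: runs — a7 -5->0; t6 45->0; result 0.
  t10: runs — t6 45->0; t9 -5->0; result 0.

Marked dirty: t3, t4, t5, t6, t9, t10.
Computations that run: t3, t4, t5, t6, t9, t10 — 6 in total.
Every dirty computation ran.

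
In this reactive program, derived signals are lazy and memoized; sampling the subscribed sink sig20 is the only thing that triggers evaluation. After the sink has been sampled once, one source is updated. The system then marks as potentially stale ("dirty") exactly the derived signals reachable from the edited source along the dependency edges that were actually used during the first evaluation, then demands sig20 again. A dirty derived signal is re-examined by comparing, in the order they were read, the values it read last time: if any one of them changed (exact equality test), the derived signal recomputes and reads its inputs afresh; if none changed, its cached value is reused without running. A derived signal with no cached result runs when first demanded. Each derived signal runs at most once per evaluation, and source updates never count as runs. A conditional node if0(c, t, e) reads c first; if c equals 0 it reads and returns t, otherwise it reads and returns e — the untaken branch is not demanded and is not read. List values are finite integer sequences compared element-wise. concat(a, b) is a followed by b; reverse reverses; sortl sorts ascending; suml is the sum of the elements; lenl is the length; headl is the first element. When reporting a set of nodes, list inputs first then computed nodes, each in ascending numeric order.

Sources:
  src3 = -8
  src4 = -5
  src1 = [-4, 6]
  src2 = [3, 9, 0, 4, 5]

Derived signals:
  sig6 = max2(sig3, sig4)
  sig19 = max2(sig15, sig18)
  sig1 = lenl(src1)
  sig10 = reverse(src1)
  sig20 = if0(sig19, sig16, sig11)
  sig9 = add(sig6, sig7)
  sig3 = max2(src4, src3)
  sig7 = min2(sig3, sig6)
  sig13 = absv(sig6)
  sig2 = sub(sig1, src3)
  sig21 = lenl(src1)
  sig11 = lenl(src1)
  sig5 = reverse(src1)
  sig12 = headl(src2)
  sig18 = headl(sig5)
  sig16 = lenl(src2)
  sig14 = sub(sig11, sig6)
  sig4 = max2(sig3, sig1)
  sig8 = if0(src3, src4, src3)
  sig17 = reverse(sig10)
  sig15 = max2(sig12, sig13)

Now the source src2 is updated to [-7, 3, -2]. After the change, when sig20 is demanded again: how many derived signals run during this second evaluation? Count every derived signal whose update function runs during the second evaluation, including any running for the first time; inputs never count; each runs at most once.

First demand of the output computes:
  sig1 = lenl([-4, 6]) = 2
  sig3 = max2(-5, -8) = -5
  sig4 = max2(-5, 2) = 2
  sig5 = reverse([-4, 6]) = [6, -4]
  sig6 = max2(-5, 2) = 2
  sig11 = lenl([-4, 6]) = 2
  sig12 = headl([3, 9, 0, 4, 5]) = 3
  sig13 = absv(2) = 2
  sig15 = max2(3, 2) = 3
  sig18 = headl([6, -4]) = 6
  sig19 = max2(3, 6) = 6
  sig20 = if0(sig19=6 -> else branch sig11) = 2

After the edit, cleaning proceeds:
  sig12: a read changed (src2 [3, 9, 0, 4, 5]->[-7, 3, -2]) — executes, giving -7.
  sig15: a read changed (sig12 3->-7) — executes, giving 2.
  sig19: a read changed (sig15 3->2) — executes, giving 6 — identical to its old value.
  sig20: dirty, but its reads are unchanged (sig19 unchanged, sig11 unchanged); cached 2 stands.

Note the absorption at sig19: it re-runs yet its value is the same, leaving the output's value untouched.

3 derived signals run: sig12, sig15, sig19.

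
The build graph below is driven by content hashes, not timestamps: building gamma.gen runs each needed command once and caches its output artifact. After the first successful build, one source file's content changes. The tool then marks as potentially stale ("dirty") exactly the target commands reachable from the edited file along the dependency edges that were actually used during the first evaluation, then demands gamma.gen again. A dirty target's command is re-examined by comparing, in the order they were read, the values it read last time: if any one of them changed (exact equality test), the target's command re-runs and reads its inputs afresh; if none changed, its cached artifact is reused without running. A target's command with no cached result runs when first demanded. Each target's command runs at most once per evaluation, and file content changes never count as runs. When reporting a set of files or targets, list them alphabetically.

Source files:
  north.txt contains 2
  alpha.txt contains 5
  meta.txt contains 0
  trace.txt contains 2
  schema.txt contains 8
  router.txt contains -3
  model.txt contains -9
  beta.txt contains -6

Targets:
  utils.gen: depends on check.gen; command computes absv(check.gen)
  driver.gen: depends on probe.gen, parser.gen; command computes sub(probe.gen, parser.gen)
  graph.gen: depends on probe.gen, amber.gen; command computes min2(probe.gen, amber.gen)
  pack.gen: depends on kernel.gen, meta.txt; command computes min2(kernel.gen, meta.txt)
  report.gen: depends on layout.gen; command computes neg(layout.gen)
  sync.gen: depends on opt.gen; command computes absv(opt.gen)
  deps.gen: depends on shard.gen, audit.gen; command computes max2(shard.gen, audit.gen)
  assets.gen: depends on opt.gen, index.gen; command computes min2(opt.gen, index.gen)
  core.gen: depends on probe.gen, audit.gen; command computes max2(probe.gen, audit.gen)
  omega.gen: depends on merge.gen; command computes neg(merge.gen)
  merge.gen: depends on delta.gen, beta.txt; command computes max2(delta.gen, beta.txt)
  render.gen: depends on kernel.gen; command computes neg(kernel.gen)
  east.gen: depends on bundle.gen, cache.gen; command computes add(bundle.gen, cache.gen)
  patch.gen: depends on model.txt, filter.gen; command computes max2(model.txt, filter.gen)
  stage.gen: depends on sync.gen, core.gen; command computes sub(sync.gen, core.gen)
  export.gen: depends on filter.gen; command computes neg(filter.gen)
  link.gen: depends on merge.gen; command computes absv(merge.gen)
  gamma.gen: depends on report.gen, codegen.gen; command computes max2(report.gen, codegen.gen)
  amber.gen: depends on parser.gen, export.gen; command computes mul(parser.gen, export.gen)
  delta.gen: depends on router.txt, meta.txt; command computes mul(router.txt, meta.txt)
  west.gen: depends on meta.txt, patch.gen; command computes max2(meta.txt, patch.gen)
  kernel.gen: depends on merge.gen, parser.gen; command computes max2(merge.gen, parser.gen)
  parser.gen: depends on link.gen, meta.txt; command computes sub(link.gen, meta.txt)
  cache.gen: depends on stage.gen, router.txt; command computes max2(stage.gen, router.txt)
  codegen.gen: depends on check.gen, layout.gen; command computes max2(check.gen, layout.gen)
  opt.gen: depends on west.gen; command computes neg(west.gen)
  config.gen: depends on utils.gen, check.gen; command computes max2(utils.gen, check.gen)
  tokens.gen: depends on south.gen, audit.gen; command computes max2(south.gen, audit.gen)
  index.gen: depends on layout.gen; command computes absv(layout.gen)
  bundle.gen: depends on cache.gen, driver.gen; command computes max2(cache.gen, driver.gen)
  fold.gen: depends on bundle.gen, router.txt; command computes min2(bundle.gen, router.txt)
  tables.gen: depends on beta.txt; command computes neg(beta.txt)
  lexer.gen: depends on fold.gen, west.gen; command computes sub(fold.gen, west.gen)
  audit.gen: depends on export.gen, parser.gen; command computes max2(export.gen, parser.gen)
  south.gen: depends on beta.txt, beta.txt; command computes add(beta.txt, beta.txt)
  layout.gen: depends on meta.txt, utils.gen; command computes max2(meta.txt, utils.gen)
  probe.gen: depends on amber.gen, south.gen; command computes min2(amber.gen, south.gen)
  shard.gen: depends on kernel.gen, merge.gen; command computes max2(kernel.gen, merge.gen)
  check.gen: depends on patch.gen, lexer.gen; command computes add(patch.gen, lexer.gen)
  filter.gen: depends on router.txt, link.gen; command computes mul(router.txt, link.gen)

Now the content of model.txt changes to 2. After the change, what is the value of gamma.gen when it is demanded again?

gamma.gen now evaluates to 3.
The important point: at utils.gen every value read last time is unchanged, so the dirty flag clears without a run.

Initial pass — values computed on the first demand:
  delta.gen = mul(-3, 0) = 0
  merge.gen = max2(0, -6) = 0
  link.gen = absv(0) = 0
  filter.gen = mul(-3, 0) = 0
  export.gen = neg(0) = 0
  parser.gen = sub(0, 0) = 0
  amber.gen = mul(0, 0) = 0
  audit.gen = max2(0, 0) = 0
  patch.gen = max2(-9, 0) = 0
  south.gen = add(-6, -6) = -12
  probe.gen = min2(0, -12) = -12
  core.gen = max2(-12, 0) = 0
  driver.gen = sub(-12, 0) = -12
  west.gen = max2(0, 0) = 0
  opt.gen = neg(0) = 0
  sync.gen = absv(0) = 0
  stage.gen = sub(0, 0) = 0
  cache.gen = max2(0, -3) = 0
  bundle.gen = max2(0, -12) = 0
  fold.gen = min2(0, -3) = -3
  lexer.gen = sub(-3, 0) = -3
  check.gen = add(0, -3) = -3
  utils.gen = absv(-3) = 3
  layout.gen = max2(0, 3) = 3
  codegen.gen = max2(-3, 3) = 3
  report.gen = neg(3) = -3
  gamma.gen = max2(-3, 3) = 3

Second demand — change propagation:
  patch.gen: re-runs because model.txt -9->2; new result 2.
  west.gen: re-runs because patch.gen 0->2; new result 2.
  opt.gen: re-runs because west.gen 0->2; new result -2.
  sync.gen: re-runs because opt.gen 0->-2; new result 2.
  stage.gen: re-runs because sync.gen 0->2; new result 2.
  cache.gen: re-runs because stage.gen 0->2; new result 2.
  bundle.gen: re-runs because cache.gen 0->2; new result 2.
  fold.gen: re-runs because bundle.gen 0->2; new result -3 (unchanged).
  lexer.gen: re-runs because west.gen 0->2; new result -5.
  check.gen: re-runs because patch.gen 0->2; lexer.gen -3->-5; new result -3 (unchanged).
  utils.gen: re-examined; everything it read last time is the same (check.gen unchanged) — cache 3 kept, no run.
  layout.gen: re-examined; everything it read last time is the same (meta.txt unchanged, utils.gen unchanged) — cache 3 kept, no run.
  codegen.gen: re-examined; everything it read last time is the same (check.gen unchanged, layout.gen unchanged) — cache 3 kept, no run.
  report.gen: re-examined; everything it read last time is the same (layout.gen unchanged) — cache -3 kept, no run.
  gamma.gen: re-examined; everything it read last time is the same (report.gen unchanged, codegen.gen unchanged) — cache 3 kept, no run.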